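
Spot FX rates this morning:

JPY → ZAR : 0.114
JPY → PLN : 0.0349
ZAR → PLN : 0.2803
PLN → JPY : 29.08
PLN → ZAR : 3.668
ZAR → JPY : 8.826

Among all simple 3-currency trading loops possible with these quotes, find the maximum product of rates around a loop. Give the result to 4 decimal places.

1.1298

ZAR→JPY→PLN→ZAR: 8.826 × 0.0349 × 3.668 = 1.12984
ZAR→PLN→JPY→ZAR: 0.2803 × 29.08 × 0.114 = 0.92923
Maximum is ZAR→JPY→PLN→ZAR at 1.1298; arbitrage exists.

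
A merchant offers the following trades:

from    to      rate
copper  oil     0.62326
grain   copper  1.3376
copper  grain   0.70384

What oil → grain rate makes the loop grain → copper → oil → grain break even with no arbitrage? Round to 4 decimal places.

1.1995

Known legs of the cycle: 1.3376 × 0.62326 = 0.833672576
For no arbitrage the full-cycle product must be 1, so the missing rate is 1 / 0.833672576 ≈ 1.199512.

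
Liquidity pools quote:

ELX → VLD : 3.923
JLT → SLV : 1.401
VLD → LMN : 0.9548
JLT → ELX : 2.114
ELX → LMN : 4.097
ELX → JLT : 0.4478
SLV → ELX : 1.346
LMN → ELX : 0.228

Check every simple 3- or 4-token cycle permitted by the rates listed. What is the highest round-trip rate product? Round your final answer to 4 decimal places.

0.8540

ELX→VLD→LMN→ELX: 3.923 × 0.9548 × 0.228 = 0.85402
ELX→JLT→SLV→ELX: 0.4478 × 1.401 × 1.346 = 0.84444
Maximum is ELX→VLD→LMN→ELX at 0.8540; no arbitrage — every cycle loses value.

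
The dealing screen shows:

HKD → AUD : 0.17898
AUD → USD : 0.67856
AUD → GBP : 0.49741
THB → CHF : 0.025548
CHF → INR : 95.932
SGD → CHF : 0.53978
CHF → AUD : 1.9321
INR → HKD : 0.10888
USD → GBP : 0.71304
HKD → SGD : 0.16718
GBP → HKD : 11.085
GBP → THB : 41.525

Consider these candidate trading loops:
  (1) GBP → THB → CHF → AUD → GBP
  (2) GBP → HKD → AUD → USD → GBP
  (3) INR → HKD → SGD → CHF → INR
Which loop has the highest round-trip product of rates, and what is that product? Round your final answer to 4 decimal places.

1.0196

(1) 41.525 × 0.025548 × 1.9321 × 0.49741 = 1.01956
(2) 11.085 × 0.17898 × 0.67856 × 0.71304 = 0.95994
(3) 0.10888 × 0.16718 × 0.53978 × 95.932 = 0.94257
Highest is cycle (1) at 1.0196 (>1, arbitrage).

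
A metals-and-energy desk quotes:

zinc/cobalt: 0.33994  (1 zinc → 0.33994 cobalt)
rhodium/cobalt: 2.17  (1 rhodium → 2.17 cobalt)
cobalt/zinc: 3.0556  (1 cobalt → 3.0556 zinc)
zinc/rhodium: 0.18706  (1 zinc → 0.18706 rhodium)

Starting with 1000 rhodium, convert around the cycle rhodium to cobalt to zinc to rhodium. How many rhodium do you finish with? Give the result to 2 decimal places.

1000 rhodium × 2.17 = 2170 cobalt
2170 cobalt × 3.0556 = 6630.652 zinc
6630.652 zinc × 0.18706 = 1240.32976312 rhodium

1240.33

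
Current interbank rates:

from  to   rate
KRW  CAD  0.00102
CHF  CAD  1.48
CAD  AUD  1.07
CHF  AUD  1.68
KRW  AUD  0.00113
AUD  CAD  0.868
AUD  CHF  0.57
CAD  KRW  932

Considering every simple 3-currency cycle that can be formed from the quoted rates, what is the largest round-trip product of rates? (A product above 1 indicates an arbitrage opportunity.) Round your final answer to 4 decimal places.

0.9141

KRW→AUD→CAD→KRW: 0.00113 × 0.868 × 932 = 0.91414
AUD→CHF→CAD→AUD: 0.57 × 1.48 × 1.07 = 0.90265
Maximum is KRW→AUD→CAD→KRW at 0.9141; no arbitrage — every cycle loses value.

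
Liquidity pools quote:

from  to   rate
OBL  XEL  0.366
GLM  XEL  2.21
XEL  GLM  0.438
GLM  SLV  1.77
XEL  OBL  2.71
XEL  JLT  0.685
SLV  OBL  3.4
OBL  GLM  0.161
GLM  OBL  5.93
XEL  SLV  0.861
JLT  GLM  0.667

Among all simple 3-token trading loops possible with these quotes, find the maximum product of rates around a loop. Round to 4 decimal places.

1.0714

XEL→SLV→OBL→XEL: 0.861 × 3.4 × 0.366 = 1.07143
XEL→JLT→GLM→XEL: 0.685 × 0.667 × 2.21 = 1.00974
OBL→GLM→SLV→OBL: 0.161 × 1.77 × 3.4 = 0.96890
XEL→OBL→GLM→XEL: 2.71 × 0.161 × 2.21 = 0.96425
XEL→GLM→OBL→XEL: 0.438 × 5.93 × 0.366 = 0.95063
Maximum is XEL→SLV→OBL→XEL at 1.0714; arbitrage exists.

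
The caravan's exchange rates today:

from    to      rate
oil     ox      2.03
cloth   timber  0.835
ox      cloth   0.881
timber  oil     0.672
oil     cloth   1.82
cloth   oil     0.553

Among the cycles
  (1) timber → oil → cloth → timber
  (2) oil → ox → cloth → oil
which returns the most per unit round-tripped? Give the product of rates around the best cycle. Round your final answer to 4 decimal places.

1.0212

(1) 0.672 × 1.82 × 0.835 = 1.02124
(2) 2.03 × 0.881 × 0.553 = 0.98900
Highest is cycle (1) at 1.0212 (>1, arbitrage).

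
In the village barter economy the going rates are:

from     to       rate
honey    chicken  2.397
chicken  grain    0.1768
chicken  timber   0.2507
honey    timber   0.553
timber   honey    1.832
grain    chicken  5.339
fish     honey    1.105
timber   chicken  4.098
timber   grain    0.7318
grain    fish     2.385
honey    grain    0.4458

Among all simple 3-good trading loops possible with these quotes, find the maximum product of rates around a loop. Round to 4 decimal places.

1.1749

fish→honey→grain→fish: 1.105 × 0.4458 × 2.385 = 1.17487
timber→honey→chicken→timber: 1.832 × 2.397 × 0.2507 = 1.10090
timber→grain→chicken→timber: 0.7318 × 5.339 × 0.2507 = 0.97951
Maximum is fish→honey→grain→fish at 1.1749; arbitrage exists.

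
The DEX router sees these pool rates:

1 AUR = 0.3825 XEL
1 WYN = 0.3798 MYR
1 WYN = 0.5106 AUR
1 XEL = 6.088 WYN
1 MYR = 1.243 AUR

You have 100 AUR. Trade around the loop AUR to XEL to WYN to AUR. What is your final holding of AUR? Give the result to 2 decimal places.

118.90

100 AUR × 0.3825 = 38.25 XEL
38.25 XEL × 6.088 = 232.866 WYN
232.866 WYN × 0.5106 = 118.9013796 AUR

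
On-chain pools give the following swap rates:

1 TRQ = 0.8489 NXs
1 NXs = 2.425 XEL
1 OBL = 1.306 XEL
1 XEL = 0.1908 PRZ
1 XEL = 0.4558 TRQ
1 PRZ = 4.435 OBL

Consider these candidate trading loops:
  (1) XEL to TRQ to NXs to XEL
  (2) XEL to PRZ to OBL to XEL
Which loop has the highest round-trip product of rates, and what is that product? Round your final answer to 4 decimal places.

1.1051

(1) 0.4558 × 0.8489 × 2.425 = 0.93830
(2) 0.1908 × 4.435 × 1.306 = 1.10513
Highest is cycle (2) at 1.1051 (>1, arbitrage).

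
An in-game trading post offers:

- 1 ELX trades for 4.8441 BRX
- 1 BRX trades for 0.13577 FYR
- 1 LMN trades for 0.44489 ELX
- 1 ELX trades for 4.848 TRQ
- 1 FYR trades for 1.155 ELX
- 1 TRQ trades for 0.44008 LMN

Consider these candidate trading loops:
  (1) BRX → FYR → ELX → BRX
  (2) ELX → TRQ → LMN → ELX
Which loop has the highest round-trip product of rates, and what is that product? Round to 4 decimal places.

0.9492

(1) 0.13577 × 1.155 × 4.8441 = 0.75962
(2) 4.848 × 0.44008 × 0.44489 = 0.94918
Highest is cycle (2) at 0.9492 (≤1, no arbitrage).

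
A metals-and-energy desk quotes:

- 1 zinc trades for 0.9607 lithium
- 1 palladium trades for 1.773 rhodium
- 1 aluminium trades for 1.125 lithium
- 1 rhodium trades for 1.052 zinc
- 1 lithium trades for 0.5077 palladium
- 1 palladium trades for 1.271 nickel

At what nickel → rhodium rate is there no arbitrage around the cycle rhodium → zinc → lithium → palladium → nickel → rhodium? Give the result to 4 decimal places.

Known legs of the cycle: 1.052 × 0.9607 × 0.5077 × 1.271 = 0.65216313318988
For no arbitrage the full-cycle product must be 1, so the missing rate is 1 / 0.65216313318988 ≈ 1.533359.

1.5334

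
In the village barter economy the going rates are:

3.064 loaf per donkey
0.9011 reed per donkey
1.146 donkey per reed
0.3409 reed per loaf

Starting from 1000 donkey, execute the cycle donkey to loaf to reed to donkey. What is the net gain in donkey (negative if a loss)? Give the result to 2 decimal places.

197.02

1000 donkey × 3.064 = 3064 loaf
3064 loaf × 0.3409 = 1044.5176 reed
1044.5176 reed × 1.146 = 1197.0171696 donkey
Net change: 1197.0171696 − 1000 = 197.0171696 donkey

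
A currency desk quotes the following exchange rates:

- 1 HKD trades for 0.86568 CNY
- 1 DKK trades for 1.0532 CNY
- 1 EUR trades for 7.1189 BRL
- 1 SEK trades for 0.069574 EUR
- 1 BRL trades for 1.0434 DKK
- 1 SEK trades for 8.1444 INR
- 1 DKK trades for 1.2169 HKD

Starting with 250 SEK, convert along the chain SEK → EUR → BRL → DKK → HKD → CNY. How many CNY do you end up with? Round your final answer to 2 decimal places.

136.10

250 SEK × 0.069574 = 17.3935 EUR
17.3935 EUR × 7.1189 = 123.82258715 BRL
123.82258715 BRL × 1.0434 = 129.19648743231 DKK
129.19648743231 DKK × 1.2169 = 157.219205556378039 HKD
157.219205556378039 HKD × 0.86568 = 136.10152186604534080152 CNY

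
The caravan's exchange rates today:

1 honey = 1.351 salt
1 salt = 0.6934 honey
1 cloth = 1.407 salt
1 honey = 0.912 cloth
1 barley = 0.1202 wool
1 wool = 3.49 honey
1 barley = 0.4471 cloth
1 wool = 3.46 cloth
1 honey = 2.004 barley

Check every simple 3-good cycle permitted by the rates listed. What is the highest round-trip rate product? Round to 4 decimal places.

0.8898

honey→cloth→salt→honey: 0.912 × 1.407 × 0.6934 = 0.88976
honey→barley→wool→honey: 2.004 × 0.1202 × 3.49 = 0.84067
Maximum is honey→cloth→salt→honey at 0.8898; no arbitrage — every cycle loses value.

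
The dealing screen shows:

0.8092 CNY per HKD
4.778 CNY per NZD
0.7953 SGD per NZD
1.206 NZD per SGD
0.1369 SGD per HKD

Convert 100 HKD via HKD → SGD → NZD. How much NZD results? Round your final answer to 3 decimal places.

100 HKD × 0.1369 = 13.69 SGD
13.69 SGD × 1.206 = 16.51014 NZD

16.510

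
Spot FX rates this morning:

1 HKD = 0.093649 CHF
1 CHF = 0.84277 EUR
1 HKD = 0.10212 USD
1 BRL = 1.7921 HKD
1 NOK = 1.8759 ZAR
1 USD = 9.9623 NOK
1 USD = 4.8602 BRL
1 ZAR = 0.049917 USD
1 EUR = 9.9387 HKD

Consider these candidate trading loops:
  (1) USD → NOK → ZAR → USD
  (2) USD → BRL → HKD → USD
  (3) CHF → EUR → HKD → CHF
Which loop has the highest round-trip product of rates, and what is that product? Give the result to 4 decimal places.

(1) 9.9623 × 1.8759 × 0.049917 = 0.93286
(2) 4.8602 × 1.7921 × 0.10212 = 0.88946
(3) 0.84277 × 9.9387 × 0.093649 = 0.78441
Highest is cycle (1) at 0.9329 (≤1, no arbitrage).

0.9329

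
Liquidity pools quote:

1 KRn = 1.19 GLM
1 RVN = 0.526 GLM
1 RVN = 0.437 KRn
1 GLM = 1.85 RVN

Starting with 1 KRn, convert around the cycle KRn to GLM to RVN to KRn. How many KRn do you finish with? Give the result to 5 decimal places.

0.96206

1 KRn × 1.19 = 1.19 GLM
1.19 GLM × 1.85 = 2.2015 RVN
2.2015 RVN × 0.437 = 0.9620555 KRn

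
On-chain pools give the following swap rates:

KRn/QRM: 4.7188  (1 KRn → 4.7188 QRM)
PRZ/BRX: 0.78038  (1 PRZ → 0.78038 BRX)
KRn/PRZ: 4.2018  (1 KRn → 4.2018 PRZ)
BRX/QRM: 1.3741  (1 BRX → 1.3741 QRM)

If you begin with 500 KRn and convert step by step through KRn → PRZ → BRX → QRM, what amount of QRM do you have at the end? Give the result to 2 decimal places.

2252.84

500 KRn × 4.2018 = 2100.9 PRZ
2100.9 PRZ × 0.78038 = 1639.500342 BRX
1639.500342 BRX × 1.3741 = 2252.8374199422 QRM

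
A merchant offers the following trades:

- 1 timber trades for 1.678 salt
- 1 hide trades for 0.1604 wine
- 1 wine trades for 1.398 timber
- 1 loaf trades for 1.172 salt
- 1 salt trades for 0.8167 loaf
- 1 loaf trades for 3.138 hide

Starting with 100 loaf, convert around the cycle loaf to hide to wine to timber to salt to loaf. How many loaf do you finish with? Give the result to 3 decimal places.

96.432

100 loaf × 3.138 = 313.8 hide
313.8 hide × 0.1604 = 50.33352 wine
50.33352 wine × 1.398 = 70.36626096 timber
70.36626096 timber × 1.678 = 118.07458589088 salt
118.07458589088 salt × 0.8167 = 96.431514297081696 loaf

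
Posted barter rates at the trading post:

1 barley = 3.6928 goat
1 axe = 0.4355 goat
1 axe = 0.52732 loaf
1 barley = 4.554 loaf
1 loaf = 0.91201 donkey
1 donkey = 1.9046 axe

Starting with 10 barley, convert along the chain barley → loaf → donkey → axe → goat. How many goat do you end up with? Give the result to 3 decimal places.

10 barley × 4.554 = 45.54 loaf
45.54 loaf × 0.91201 = 41.5329354 donkey
41.5329354 donkey × 1.9046 = 79.10362876284 axe
79.10362876284 axe × 0.4355 = 34.44963032621682 goat

34.450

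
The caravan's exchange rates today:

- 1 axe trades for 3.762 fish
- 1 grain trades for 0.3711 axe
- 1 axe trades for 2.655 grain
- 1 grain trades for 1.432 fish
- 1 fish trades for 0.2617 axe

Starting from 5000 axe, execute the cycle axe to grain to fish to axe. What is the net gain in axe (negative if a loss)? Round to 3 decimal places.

5000 axe × 2.655 = 13275 grain
13275 grain × 1.432 = 19009.8 fish
19009.8 fish × 0.2617 = 4974.86466 axe
Net change: 4974.86466 − 5000 = -25.13534 axe

-25.135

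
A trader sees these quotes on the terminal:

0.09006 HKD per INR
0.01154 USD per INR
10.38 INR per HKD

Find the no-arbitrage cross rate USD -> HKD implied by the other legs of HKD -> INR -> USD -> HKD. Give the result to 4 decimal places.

Known legs of the cycle: 10.38 × 0.01154 = 0.1197852
For no arbitrage the full-cycle product must be 1, so the missing rate is 1 / 0.1197852 ≈ 8.348277.

8.3483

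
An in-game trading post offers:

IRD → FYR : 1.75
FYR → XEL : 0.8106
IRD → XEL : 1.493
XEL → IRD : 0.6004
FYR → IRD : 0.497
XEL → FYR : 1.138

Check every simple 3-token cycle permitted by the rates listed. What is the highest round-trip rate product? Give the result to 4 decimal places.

IRD→FYR→XEL→IRD: 1.75 × 0.8106 × 0.6004 = 0.85170
IRD→XEL→FYR→IRD: 1.493 × 1.138 × 0.497 = 0.84442
Maximum is IRD→FYR→XEL→IRD at 0.8517; no arbitrage — every cycle loses value.

0.8517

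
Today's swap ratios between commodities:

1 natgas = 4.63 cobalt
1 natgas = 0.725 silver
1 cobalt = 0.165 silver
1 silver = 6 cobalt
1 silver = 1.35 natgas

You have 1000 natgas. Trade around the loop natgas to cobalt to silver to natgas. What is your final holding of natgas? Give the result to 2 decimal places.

1000 natgas × 4.63 = 4630 cobalt
4630 cobalt × 0.165 = 763.95 silver
763.95 silver × 1.35 = 1031.3325 natgas

1031.33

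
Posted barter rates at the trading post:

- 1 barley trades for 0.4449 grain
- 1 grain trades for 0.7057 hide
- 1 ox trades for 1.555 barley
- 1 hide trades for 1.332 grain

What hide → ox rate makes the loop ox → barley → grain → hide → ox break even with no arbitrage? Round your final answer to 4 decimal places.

Known legs of the cycle: 1.555 × 0.4449 × 0.7057 = 0.48821702115
For no arbitrage the full-cycle product must be 1, so the missing rate is 1 / 0.48821702115 ≈ 2.048269.

2.0483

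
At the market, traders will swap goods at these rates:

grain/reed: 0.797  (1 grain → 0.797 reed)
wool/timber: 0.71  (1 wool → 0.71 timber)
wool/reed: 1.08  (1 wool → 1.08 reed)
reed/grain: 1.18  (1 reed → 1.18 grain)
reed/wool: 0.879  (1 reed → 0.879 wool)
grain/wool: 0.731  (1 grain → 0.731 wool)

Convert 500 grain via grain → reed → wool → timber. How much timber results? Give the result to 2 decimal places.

500 grain × 0.797 = 398.5 reed
398.5 reed × 0.879 = 350.2815 wool
350.2815 wool × 0.71 = 248.699865 timber

248.70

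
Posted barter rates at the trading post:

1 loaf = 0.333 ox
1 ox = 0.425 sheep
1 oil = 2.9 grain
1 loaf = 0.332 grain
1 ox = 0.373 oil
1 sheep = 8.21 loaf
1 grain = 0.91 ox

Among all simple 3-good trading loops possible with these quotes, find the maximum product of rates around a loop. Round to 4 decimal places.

loaf→ox→sheep→loaf: 0.333 × 0.425 × 8.21 = 1.16192
grain→ox→oil→grain: 0.91 × 0.373 × 2.9 = 0.98435
Maximum is loaf→ox→sheep→loaf at 1.1619; arbitrage exists.

1.1619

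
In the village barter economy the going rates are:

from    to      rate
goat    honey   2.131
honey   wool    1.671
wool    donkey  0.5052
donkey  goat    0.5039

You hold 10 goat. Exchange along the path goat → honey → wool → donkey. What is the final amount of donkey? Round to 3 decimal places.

10 goat × 2.131 = 21.31 honey
21.31 honey × 1.671 = 35.60901 wool
35.60901 wool × 0.5052 = 17.989671852 donkey

17.990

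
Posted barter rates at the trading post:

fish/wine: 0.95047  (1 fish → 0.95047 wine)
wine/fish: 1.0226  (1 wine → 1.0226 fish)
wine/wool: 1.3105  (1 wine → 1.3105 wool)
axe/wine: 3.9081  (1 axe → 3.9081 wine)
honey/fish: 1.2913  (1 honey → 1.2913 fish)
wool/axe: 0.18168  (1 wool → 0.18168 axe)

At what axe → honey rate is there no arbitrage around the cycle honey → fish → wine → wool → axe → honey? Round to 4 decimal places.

3.4221

Known legs of the cycle: 1.2913 × 0.95047 × 1.3105 × 0.18168 = 0.29221984843072404
For no arbitrage the full-cycle product must be 1, so the missing rate is 1 / 0.29221984843072404 ≈ 3.422081.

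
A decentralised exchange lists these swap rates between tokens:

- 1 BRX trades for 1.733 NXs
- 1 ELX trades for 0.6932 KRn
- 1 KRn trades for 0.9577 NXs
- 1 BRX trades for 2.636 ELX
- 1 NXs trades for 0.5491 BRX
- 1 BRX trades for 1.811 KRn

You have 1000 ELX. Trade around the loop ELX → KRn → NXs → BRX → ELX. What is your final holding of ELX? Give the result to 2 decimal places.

1000 ELX × 0.6932 = 693.2 KRn
693.2 KRn × 0.9577 = 663.87764 NXs
663.87764 NXs × 0.5491 = 364.535212124 BRX
364.535212124 BRX × 2.636 = 960.914819158864 ELX

960.91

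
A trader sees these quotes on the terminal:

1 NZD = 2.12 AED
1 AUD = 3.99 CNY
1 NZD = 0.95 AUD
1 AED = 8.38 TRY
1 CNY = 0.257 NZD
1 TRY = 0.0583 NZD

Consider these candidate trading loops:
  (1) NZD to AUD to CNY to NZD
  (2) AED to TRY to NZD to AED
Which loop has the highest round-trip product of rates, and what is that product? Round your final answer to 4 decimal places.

(1) 0.95 × 3.99 × 0.257 = 0.97416
(2) 8.38 × 0.0583 × 2.12 = 1.03573
Highest is cycle (2) at 1.0357 (>1, arbitrage).

1.0357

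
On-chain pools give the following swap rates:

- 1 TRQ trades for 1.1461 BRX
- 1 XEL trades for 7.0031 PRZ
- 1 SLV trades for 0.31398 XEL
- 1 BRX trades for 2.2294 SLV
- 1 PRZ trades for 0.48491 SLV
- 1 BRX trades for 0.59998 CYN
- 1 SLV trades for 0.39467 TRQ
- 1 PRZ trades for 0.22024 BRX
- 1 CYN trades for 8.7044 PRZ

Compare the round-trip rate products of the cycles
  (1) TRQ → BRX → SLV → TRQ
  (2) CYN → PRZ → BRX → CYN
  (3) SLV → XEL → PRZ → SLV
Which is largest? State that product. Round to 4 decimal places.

(1) 1.1461 × 2.2294 × 0.39467 = 1.00843
(2) 8.7044 × 0.22024 × 0.59998 = 1.15020
(3) 0.31398 × 7.0031 × 0.48491 = 1.06624
Highest is cycle (2) at 1.1502 (>1, arbitrage).

1.1502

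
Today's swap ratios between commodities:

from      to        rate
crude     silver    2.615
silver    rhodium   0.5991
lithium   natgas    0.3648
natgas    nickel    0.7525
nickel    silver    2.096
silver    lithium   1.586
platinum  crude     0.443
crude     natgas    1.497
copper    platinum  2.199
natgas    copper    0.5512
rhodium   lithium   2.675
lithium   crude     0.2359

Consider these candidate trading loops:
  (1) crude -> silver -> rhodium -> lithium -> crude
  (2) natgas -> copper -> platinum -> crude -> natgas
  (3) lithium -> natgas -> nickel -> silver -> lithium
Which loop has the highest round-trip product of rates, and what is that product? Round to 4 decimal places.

(1) 2.615 × 0.5991 × 2.675 × 0.2359 = 0.98860
(2) 0.5512 × 2.199 × 0.443 × 1.497 = 0.80382
(3) 0.3648 × 0.7525 × 2.096 × 1.586 = 0.91255
Highest is cycle (1) at 0.9886 (≤1, no arbitrage).

0.9886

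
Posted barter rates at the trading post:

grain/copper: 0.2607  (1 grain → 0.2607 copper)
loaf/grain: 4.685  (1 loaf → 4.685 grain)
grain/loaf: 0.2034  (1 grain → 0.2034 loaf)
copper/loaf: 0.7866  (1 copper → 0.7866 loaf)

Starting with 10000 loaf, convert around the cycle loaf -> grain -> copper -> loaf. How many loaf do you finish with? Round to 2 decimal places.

10000 loaf × 4.685 = 46850 grain
46850 grain × 0.2607 = 12213.795 copper
12213.795 copper × 0.7866 = 9607.371147 loaf

9607.37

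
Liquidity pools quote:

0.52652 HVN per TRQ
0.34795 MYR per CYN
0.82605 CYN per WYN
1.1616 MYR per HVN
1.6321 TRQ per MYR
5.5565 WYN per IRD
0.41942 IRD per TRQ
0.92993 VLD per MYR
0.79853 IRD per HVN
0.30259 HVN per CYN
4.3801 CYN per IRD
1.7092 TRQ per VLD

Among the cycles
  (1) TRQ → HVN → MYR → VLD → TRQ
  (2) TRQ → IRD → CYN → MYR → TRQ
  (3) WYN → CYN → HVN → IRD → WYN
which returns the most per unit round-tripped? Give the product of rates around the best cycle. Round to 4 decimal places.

1.1091

(1) 0.52652 × 1.1616 × 0.92993 × 1.7092 = 0.97211
(2) 0.41942 × 4.3801 × 0.34795 × 1.6321 = 1.04327
(3) 0.82605 × 0.30259 × 0.79853 × 5.5565 = 1.10906
Highest is cycle (3) at 1.1091 (>1, arbitrage).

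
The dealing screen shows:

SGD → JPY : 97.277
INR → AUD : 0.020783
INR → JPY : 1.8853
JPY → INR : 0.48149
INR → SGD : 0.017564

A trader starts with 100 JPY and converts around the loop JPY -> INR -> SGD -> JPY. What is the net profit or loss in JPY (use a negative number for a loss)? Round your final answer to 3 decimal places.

100 JPY × 0.48149 = 48.149 INR
48.149 INR × 0.017564 = 0.845689036 SGD
0.845689036 SGD × 97.277 = 82.266092354972 JPY
Net change: 82.266092354972 − 100 = -17.733907645028 JPY

-17.734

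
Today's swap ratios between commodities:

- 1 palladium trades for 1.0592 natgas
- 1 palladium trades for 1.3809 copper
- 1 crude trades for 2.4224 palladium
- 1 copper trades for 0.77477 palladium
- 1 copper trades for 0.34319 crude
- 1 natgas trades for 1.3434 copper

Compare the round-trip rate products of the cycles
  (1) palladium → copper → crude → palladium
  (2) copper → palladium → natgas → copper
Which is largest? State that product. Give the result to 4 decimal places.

1.1480

(1) 1.3809 × 0.34319 × 2.4224 = 1.14800
(2) 0.77477 × 1.0592 × 1.3434 = 1.10244
Highest is cycle (1) at 1.1480 (>1, arbitrage).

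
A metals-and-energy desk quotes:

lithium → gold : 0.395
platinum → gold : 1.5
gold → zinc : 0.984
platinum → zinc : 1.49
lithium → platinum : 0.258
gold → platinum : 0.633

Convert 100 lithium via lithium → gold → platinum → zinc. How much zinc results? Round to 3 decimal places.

100 lithium × 0.395 = 39.5 gold
39.5 gold × 0.633 = 25.0035 platinum
25.0035 platinum × 1.49 = 37.255215 zinc

37.255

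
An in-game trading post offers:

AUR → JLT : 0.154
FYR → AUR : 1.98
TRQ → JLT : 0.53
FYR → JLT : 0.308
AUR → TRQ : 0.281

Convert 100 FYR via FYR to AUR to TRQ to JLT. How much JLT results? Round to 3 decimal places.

29.488

100 FYR × 1.98 = 198 AUR
198 AUR × 0.281 = 55.638 TRQ
55.638 TRQ × 0.53 = 29.48814 JLT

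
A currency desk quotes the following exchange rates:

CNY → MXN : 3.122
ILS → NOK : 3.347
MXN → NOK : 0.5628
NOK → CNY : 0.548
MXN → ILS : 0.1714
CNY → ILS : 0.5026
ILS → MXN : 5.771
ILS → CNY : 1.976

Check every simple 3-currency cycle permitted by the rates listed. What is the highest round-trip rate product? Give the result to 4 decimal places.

MXN→ILS→CNY→MXN: 0.1714 × 1.976 × 3.122 = 1.05738
MXN→NOK→CNY→MXN: 0.5628 × 0.548 × 3.122 = 0.96287
ILS→NOK→CNY→ILS: 3.347 × 0.548 × 0.5026 = 0.92185
Maximum is MXN→ILS→CNY→MXN at 1.0574; arbitrage exists.

1.0574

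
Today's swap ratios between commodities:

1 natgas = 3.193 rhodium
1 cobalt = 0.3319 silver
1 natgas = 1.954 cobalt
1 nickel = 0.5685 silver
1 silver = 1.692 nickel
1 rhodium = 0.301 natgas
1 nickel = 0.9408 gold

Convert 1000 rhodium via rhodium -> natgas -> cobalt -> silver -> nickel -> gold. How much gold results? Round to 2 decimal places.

1000 rhodium × 0.301 = 301 natgas
301 natgas × 1.954 = 588.154 cobalt
588.154 cobalt × 0.3319 = 195.2083126 silver
195.2083126 silver × 1.692 = 330.2924649192 nickel
330.2924649192 nickel × 0.9408 = 310.73915099598336 gold

310.74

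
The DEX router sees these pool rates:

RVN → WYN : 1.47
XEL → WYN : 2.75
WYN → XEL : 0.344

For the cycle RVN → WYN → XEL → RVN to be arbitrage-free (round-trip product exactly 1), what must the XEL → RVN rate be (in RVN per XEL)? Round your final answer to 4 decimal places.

Known legs of the cycle: 1.47 × 0.344 = 0.50568
For no arbitrage the full-cycle product must be 1, so the missing rate is 1 / 0.50568 ≈ 1.977535.

1.9775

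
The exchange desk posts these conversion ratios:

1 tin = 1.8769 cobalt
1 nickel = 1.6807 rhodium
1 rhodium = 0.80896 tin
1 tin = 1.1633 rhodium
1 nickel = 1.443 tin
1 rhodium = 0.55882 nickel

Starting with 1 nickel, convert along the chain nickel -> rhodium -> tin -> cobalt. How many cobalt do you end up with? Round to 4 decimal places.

1 nickel × 1.6807 = 1.6807 rhodium
1.6807 rhodium × 0.80896 = 1.359619072 tin
1.359619072 tin × 1.8769 = 2.5518690362368 cobalt

2.5519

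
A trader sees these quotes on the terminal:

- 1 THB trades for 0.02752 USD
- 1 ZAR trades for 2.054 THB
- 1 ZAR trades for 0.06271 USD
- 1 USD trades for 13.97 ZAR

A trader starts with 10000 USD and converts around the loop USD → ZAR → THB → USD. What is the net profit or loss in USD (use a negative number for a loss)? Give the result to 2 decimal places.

10000 USD × 13.97 = 139700 ZAR
139700 ZAR × 2.054 = 286943.8 THB
286943.8 THB × 0.02752 = 7896.693376 USD
Net change: 7896.693376 − 10000 = -2103.306624 USD

-2103.31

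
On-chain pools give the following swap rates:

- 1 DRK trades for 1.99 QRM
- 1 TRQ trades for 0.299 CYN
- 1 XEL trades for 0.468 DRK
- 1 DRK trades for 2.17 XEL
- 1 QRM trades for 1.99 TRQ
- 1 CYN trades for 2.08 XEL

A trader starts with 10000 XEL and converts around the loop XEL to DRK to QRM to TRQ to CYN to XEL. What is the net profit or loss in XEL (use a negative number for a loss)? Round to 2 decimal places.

10000 XEL × 0.468 = 4680 DRK
4680 DRK × 1.99 = 9313.2 QRM
9313.2 QRM × 1.99 = 18533.268 TRQ
18533.268 TRQ × 0.299 = 5541.447132 CYN
5541.447132 CYN × 2.08 = 11526.21003456 XEL
Net change: 11526.21003456 − 10000 = 1526.21003456 XEL

1526.21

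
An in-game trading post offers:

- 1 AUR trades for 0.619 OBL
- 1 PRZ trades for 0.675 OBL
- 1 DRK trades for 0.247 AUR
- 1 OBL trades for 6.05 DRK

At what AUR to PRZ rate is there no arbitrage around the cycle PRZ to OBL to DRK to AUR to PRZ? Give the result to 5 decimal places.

Known legs of the cycle: 0.675 × 6.05 × 0.247 = 1.00868625
For no arbitrage the full-cycle product must be 1, so the missing rate is 1 / 1.00868625 ≈ 0.9913886.

0.99139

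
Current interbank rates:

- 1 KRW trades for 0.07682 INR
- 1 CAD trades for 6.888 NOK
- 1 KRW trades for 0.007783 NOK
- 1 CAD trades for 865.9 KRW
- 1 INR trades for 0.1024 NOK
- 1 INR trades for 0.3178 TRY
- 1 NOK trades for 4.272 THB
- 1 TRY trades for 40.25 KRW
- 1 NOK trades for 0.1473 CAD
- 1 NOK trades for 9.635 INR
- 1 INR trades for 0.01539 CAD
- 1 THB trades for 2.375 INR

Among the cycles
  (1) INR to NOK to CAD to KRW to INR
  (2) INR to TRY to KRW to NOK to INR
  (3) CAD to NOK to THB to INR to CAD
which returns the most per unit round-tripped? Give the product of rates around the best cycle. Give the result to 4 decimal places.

(1) 0.1024 × 0.1473 × 865.9 × 0.07682 = 1.00333
(2) 0.3178 × 40.25 × 0.007783 × 9.635 = 0.95922
(3) 6.888 × 4.272 × 2.375 × 0.01539 = 1.07554
Highest is cycle (3) at 1.0755 (>1, arbitrage).

1.0755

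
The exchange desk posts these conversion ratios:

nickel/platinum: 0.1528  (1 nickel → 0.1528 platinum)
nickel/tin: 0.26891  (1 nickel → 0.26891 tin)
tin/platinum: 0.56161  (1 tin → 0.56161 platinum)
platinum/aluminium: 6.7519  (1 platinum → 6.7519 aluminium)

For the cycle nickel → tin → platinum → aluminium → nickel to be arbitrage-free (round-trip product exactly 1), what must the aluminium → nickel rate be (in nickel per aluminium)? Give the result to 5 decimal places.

0.98069

Known legs of the cycle: 0.26891 × 0.56161 × 6.7519 = 1.01968912226069
For no arbitrage the full-cycle product must be 1, so the missing rate is 1 / 1.01968912226069 ≈ 0.9806911.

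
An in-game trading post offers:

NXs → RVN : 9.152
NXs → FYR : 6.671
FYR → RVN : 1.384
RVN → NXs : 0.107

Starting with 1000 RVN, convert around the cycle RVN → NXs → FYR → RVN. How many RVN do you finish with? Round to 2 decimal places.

1000 RVN × 0.107 = 107 NXs
107 NXs × 6.671 = 713.797 FYR
713.797 FYR × 1.384 = 987.895048 RVN

987.90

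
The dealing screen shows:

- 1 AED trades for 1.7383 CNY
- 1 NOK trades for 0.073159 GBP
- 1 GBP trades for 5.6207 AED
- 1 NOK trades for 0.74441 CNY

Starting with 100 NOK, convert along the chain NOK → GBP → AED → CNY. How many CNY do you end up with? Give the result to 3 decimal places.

100 NOK × 0.073159 = 7.3159 GBP
7.3159 GBP × 5.6207 = 41.12047913 AED
41.12047913 AED × 1.7383 = 71.479728871679 CNY

71.480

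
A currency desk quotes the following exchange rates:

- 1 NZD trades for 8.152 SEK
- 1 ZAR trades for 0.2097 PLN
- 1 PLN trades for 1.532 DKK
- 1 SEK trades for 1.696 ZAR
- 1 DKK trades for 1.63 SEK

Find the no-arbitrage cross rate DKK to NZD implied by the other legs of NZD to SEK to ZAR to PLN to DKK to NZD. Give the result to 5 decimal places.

0.22514

Known legs of the cycle: 8.152 × 1.696 × 0.2097 × 1.532 = 4.4416794682368
For no arbitrage the full-cycle product must be 1, so the missing rate is 1 / 4.4416794682368 ≈ 0.2251401.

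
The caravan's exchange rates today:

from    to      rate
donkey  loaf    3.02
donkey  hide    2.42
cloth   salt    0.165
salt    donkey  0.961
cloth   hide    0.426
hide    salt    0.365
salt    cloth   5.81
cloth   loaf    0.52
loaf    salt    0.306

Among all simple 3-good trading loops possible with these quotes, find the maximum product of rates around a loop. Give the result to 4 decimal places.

0.9245

salt→cloth→loaf→salt: 5.81 × 0.52 × 0.306 = 0.92449
salt→cloth→hide→salt: 5.81 × 0.426 × 0.365 = 0.90340
donkey→loaf→salt→donkey: 3.02 × 0.306 × 0.961 = 0.88808
donkey→hide→salt→donkey: 2.42 × 0.365 × 0.961 = 0.84885
Maximum is salt→cloth→loaf→salt at 0.9245; no arbitrage — every cycle loses value.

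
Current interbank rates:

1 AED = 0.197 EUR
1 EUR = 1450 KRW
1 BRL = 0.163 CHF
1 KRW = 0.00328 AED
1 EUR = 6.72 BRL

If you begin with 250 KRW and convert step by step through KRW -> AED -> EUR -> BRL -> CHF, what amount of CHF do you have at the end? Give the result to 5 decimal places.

0.17694

250 KRW × 0.00328 = 0.82 AED
0.82 AED × 0.197 = 0.16154 EUR
0.16154 EUR × 6.72 = 1.0855488 BRL
1.0855488 BRL × 0.163 = 0.1769444544 CHF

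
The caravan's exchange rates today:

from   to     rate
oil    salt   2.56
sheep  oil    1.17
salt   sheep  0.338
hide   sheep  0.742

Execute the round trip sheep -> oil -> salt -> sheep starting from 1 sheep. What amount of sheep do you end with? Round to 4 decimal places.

1 sheep × 1.17 = 1.17 oil
1.17 oil × 2.56 = 2.9952 salt
2.9952 salt × 0.338 = 1.0123776 sheep

1.0124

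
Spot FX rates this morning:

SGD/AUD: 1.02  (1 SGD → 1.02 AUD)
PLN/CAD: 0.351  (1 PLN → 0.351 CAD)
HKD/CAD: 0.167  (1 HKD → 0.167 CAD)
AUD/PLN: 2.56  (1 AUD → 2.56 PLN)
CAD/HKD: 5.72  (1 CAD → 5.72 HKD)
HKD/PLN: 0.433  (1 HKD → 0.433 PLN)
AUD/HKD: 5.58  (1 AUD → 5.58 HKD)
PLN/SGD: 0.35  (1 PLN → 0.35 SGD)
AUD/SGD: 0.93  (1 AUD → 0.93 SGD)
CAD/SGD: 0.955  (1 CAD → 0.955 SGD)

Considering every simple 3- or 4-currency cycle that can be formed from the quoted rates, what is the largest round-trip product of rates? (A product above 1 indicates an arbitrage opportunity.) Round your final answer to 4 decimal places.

SGD→AUD→PLN→SGD: 1.02 × 2.56 × 0.35 = 0.91392
SGD→AUD→HKD→CAD→SGD: 1.02 × 5.58 × 0.167 × 0.955 = 0.90772
SGD→AUD→PLN→CAD→SGD: 1.02 × 2.56 × 0.351 × 0.955 = 0.87529
PLN→CAD→HKD→PLN: 0.351 × 5.72 × 0.433 = 0.86934
SGD→AUD→HKD→PLN→SGD: 1.02 × 5.58 × 0.433 × 0.35 = 0.86256
Maximum is SGD→AUD→PLN→SGD at 0.9139; no arbitrage — every cycle loses value.

0.9139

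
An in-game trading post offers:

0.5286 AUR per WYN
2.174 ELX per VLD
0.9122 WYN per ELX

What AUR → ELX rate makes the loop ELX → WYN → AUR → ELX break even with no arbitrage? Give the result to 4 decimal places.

Known legs of the cycle: 0.9122 × 0.5286 = 0.48218892
For no arbitrage the full-cycle product must be 1, so the missing rate is 1 / 0.48218892 ≈ 2.073876.

2.0739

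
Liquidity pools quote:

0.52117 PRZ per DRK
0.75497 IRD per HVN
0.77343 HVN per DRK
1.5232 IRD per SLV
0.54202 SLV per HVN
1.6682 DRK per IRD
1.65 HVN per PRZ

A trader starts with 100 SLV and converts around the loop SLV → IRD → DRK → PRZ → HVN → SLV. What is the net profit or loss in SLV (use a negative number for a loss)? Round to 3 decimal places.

18.436

100 SLV × 1.5232 = 152.32 IRD
152.32 IRD × 1.6682 = 254.100224 DRK
254.100224 DRK × 0.52117 = 132.42941374208 PRZ
132.42941374208 PRZ × 1.65 = 218.508532674432 HVN
218.508532674432 HVN × 0.54202 = 118.43599488019563264 SLV
Net change: 118.43599488019563264 − 100 = 18.43599488019563264 SLV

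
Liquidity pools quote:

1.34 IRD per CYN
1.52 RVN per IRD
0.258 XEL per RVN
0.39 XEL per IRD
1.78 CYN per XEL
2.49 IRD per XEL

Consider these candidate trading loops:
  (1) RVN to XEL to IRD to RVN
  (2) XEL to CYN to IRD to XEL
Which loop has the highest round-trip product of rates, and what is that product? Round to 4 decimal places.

0.9765

(1) 0.258 × 2.49 × 1.52 = 0.97648
(2) 1.78 × 1.34 × 0.39 = 0.93023
Highest is cycle (1) at 0.9765 (≤1, no arbitrage).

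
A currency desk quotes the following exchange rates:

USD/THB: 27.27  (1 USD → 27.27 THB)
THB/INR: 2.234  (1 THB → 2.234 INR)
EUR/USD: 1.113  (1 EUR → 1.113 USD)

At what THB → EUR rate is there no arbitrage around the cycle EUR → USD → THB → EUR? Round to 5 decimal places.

0.03295

Known legs of the cycle: 1.113 × 27.27 = 30.35151
For no arbitrage the full-cycle product must be 1, so the missing rate is 1 / 30.35151 ≈ 0.0329473.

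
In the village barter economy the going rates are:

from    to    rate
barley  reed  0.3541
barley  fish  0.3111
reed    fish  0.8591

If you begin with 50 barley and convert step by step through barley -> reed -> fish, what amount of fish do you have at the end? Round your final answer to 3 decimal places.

15.210

50 barley × 0.3541 = 17.705 reed
17.705 reed × 0.8591 = 15.2103655 fish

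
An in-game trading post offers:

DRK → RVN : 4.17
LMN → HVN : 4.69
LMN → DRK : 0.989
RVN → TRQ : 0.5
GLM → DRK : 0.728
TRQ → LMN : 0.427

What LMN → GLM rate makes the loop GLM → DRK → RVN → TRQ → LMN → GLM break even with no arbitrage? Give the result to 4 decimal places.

1.5429

Known legs of the cycle: 0.728 × 4.17 × 0.5 × 0.427 = 0.64813476
For no arbitrage the full-cycle product must be 1, so the missing rate is 1 / 0.64813476 ≈ 1.542889.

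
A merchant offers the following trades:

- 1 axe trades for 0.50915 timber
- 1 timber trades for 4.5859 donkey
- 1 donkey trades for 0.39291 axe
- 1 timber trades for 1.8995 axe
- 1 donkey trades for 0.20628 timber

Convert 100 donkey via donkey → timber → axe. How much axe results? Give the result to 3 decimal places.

100 donkey × 0.20628 = 20.628 timber
20.628 timber × 1.8995 = 39.182886 axe

39.183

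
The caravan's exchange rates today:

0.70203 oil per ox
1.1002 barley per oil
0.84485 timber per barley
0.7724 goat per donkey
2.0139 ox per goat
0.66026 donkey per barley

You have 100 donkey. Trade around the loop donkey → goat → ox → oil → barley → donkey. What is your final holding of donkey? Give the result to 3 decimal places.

100 donkey × 0.7724 = 77.24 goat
77.24 goat × 2.0139 = 155.553636 ox
155.553636 ox × 0.70203 = 109.20331908108 oil
109.20331908108 oil × 1.1002 = 120.145491653004216 barley
120.145491653004216 barley × 0.66026 = 79.32726231881256365616 donkey

79.327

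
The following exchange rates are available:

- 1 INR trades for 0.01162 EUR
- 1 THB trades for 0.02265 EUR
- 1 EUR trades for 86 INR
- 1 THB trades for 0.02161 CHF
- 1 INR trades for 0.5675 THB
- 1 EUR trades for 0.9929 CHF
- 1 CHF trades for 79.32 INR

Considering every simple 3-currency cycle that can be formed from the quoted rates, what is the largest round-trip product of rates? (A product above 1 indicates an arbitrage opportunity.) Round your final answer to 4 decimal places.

INR→THB→EUR→INR: 0.5675 × 0.02265 × 86 = 1.10543
INR→THB→CHF→INR: 0.5675 × 0.02161 × 79.32 = 0.97275
INR→EUR→CHF→INR: 0.01162 × 0.9929 × 79.32 = 0.91515
Maximum is INR→THB→EUR→INR at 1.1054; arbitrage exists.

1.1054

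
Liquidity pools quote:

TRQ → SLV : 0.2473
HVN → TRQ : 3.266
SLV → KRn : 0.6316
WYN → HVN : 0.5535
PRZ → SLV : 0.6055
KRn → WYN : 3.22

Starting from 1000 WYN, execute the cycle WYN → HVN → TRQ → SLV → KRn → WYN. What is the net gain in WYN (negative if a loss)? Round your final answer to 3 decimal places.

-90.807

1000 WYN × 0.5535 = 553.5 HVN
553.5 HVN × 3.266 = 1807.731 TRQ
1807.731 TRQ × 0.2473 = 447.0518763 SLV
447.0518763 SLV × 0.6316 = 282.35796507108 KRn
282.35796507108 KRn × 3.22 = 909.1926475288776 WYN
Net change: 909.1926475288776 − 1000 = -90.8073524711224 WYN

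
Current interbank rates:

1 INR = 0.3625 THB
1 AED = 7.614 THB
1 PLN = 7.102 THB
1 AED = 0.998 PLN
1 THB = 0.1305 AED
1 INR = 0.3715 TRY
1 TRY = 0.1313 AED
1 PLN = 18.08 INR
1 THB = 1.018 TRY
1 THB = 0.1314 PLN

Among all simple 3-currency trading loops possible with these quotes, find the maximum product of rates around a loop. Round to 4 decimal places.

TRY→AED→THB→TRY: 0.1313 × 7.614 × 1.018 = 1.01771
AED→PLN→THB→AED: 0.998 × 7.102 × 0.1305 = 0.92496
PLN→INR→THB→PLN: 18.08 × 0.3625 × 0.1314 = 0.86120
Maximum is TRY→AED→THB→TRY at 1.0177; arbitrage exists.

1.0177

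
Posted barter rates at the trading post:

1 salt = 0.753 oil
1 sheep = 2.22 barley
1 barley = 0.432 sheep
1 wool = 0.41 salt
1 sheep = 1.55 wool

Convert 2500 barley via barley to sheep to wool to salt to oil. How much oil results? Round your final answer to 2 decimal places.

2500 barley × 0.432 = 1080 sheep
1080 sheep × 1.55 = 1674 wool
1674 wool × 0.41 = 686.34 salt
686.34 salt × 0.753 = 516.81402 oil

516.81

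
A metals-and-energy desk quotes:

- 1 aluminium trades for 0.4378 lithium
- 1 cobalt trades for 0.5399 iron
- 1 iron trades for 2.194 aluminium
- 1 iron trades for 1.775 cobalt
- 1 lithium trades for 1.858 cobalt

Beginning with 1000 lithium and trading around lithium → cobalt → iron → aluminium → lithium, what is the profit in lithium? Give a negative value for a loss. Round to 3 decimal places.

-36.456

1000 lithium × 1.858 = 1858 cobalt
1858 cobalt × 0.5399 = 1003.1342 iron
1003.1342 iron × 2.194 = 2200.8764348 aluminium
2200.8764348 aluminium × 0.4378 = 963.54370315544 lithium
Net change: 963.54370315544 − 1000 = -36.45629684456 lithium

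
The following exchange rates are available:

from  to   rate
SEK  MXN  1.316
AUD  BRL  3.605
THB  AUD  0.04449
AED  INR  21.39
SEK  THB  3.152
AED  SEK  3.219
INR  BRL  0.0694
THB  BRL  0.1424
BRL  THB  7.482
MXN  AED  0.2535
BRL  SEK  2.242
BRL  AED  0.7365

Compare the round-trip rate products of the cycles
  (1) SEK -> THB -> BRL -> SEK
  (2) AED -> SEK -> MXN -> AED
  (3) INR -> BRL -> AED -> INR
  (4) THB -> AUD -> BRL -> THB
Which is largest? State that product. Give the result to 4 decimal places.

(1) 3.152 × 0.1424 × 2.242 = 1.00631
(2) 3.219 × 1.316 × 0.2535 = 1.07388
(3) 0.0694 × 0.7365 × 21.39 = 1.09331
(4) 0.04449 × 3.605 × 7.482 = 1.20001
Highest is cycle (4) at 1.2000 (>1, arbitrage).

1.2000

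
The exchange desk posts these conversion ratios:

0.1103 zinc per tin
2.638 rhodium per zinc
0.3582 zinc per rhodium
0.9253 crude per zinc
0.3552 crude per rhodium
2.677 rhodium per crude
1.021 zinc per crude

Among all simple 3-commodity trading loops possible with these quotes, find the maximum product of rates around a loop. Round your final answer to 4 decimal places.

zinc→rhodium→crude→zinc: 2.638 × 0.3552 × 1.021 = 0.95669
zinc→crude→rhodium→zinc: 0.9253 × 2.677 × 0.3582 = 0.88727
Maximum is zinc→rhodium→crude→zinc at 0.9567; no arbitrage — every cycle loses value.

0.9567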